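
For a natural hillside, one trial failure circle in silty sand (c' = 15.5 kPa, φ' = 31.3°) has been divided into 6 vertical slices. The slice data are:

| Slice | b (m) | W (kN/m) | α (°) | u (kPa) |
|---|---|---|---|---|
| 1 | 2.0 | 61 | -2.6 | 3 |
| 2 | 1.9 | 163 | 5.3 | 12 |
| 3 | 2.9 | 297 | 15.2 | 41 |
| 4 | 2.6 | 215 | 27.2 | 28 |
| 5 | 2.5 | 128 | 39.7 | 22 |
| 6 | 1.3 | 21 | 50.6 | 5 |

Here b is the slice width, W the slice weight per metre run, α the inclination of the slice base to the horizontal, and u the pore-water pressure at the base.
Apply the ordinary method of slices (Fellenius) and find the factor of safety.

FS = 1.87

Ordinary method of slices: FS = Σ[c'·Δl_i + (W_i cosα_i − u_i·Δl_i)·tanφ'] / Σ W_i sinα_i, with Δl_i = b_i / cosα_i.
Slice 1: Δl = 2.0/cos(-2.6°) = 2.002 m; N'_1 = 61·cos(-2.6°) − 3·2.002 = 54.9; c'Δl = 31.03; W sinα = -2.8
Slice 2: Δl = 1.9/cos5.3° = 1.908 m; N'_2 = 163·cos5.3° − 12·1.908 = 139.4; c'Δl = 29.58; W sinα = 15.1
Slice 3: Δl = 2.9/cos15.2° = 3.005 m; N'_3 = 297·cos15.2° − 41·3.005 = 163.4; c'Δl = 46.58; W sinα = 77.9
Slice 4: Δl = 2.6/cos27.2° = 2.923 m; N'_4 = 215·cos27.2° − 28·2.923 = 109.4; c'Δl = 45.31; W sinα = 98.3
Slice 5: Δl = 2.5/cos39.7° = 3.249 m; N'_5 = 128·cos39.7° − 22·3.249 = 27.0; c'Δl = 50.36; W sinα = 81.8
Slice 6: Δl = 1.3/cos50.6° = 2.048 m; N'_6 = 21·cos50.6° − 5·2.048 = 3.1; c'Δl = 31.75; W sinα = 16.2
Σc'Δl = 234.6 kN/m; ΣN' = 497.2 kN/m; ΣW sinα = 286.4 kN/m
Resisting = 234.6 + 497.2·tan31.3° = 234.6 + 302.3 = 536.9 kN/m
FS = 536.9 / 286.4 = 1.875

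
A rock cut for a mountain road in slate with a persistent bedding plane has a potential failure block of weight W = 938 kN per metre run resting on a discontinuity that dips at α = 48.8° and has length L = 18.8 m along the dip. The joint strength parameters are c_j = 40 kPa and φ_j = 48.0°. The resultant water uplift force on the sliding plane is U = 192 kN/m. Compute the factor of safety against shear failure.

FS = 1.74

Resolving the block weight along and normal to the plane and applying the Mohr–Coulomb strength on the joint:
N' = W cosα − U = 938·cos48.8° − 192 = 425.9 kN/m
Driving force T = W sinα = 938·sin48.8° = 705.8 kN/m
Resisting force R = c_j·L + N'·tanφ_j = 40·18.8 + 425.9·tan48.0° = 752.0 + 473.0 = 1225.0 kN/m
FS = R / T = 1225.0 / 705.8 = 1.736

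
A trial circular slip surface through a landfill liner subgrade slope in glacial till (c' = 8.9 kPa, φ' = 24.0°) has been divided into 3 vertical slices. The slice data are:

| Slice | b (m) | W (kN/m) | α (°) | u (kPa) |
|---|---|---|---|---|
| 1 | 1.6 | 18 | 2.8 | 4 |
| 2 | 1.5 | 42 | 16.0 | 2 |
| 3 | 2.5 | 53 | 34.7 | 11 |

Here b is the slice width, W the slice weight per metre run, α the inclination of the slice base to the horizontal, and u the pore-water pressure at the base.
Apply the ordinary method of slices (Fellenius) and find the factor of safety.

FS = 1.91

Ordinary method of slices: FS = Σ[c'·Δl_i + (W_i cosα_i − u_i·Δl_i)·tanφ'] / Σ W_i sinα_i, with Δl_i = b_i / cosα_i.
Slice 1: Δl = 1.6/cos2.8° = 1.602 m; N'_1 = 18·cos2.8° − 4·1.602 = 11.6; c'Δl = 14.26; W sinα = 0.9
Slice 2: Δl = 1.5/cos16.0° = 1.560 m; N'_2 = 42·cos16.0° − 2·1.560 = 37.3; c'Δl = 13.89; W sinα = 11.6
Slice 3: Δl = 2.5/cos34.7° = 3.041 m; N'_3 = 53·cos34.7° − 11·3.041 = 10.1; c'Δl = 27.06; W sinα = 30.2
Σc'Δl = 55.2 kN/m; ΣN' = 58.9 kN/m; ΣW sinα = 42.6 kN/m
Resisting = 55.2 + 58.9·tan24.0° = 55.2 + 26.2 = 81.5 kN/m
FS = 81.5 / 42.6 = 1.911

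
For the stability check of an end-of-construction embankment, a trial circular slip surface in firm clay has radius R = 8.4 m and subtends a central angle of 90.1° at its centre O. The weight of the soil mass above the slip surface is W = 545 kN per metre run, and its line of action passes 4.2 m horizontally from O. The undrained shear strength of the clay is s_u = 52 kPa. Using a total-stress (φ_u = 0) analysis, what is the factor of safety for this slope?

Taking moments about the centre O, the resisting moment is provided by the undrained shear strength acting along the arc:
Arc length L_a = R·θ = 8.4·(90.1°·π/180) = 8.4·1.5725 = 13.21 m
M_R = s_u·L_a·R = 52·13.21·8.4 = 5769.8 kN·m/m
M_D = W·d = 545·4.2 = 2289.0 kN·m/m
FS = M_R / M_D = 5769.8 / 2289.0 = 2.521

FS = 2.52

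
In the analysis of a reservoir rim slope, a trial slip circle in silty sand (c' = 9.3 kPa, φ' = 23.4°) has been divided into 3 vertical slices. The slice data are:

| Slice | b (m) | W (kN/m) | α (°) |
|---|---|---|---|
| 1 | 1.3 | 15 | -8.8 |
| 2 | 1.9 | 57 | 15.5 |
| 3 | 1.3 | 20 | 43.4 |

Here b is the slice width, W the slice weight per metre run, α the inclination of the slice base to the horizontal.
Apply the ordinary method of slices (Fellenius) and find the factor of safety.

Ordinary method of slices: FS = Σ[c'·Δl_i + (W_i cosα_i)·tanφ'] / Σ W_i sinα_i, with Δl_i = b_i / cosα_i.
Slice 1: Δl = 1.3/cos(-8.8°) = 1.315 m; N'_1 = 15·cos(-8.8°) = 14.8; c'Δl = 12.23; W sinα = -2.3
Slice 2: Δl = 1.9/cos15.5° = 1.972 m; N'_2 = 57·cos15.5° = 54.9; c'Δl = 18.34; W sinα = 15.2
Slice 3: Δl = 1.3/cos43.4° = 1.789 m; N'_3 = 20·cos43.4° = 14.5; c'Δl = 16.64; W sinα = 13.7
Σc'Δl = 47.2 kN/m; ΣN' = 84.3 kN/m; ΣW sinα = 26.7 kN/m
Resisting = 47.2 + 84.3·tan23.4° = 47.2 + 36.5 = 83.7 kN/m
FS = 83.7 / 26.7 = 3.137

FS = 3.14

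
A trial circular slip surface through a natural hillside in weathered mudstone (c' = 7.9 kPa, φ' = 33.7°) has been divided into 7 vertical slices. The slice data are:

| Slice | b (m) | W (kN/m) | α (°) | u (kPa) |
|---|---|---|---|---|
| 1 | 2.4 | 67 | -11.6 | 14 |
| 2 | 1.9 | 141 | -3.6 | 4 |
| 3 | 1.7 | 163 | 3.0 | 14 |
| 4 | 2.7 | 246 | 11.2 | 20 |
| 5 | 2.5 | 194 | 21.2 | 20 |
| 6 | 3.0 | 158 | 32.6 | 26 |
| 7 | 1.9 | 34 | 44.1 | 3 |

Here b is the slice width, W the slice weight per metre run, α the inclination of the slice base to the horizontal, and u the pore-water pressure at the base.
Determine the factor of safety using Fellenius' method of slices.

Ordinary method of slices: FS = Σ[c'·Δl_i + (W_i cosα_i − u_i·Δl_i)·tanφ'] / Σ W_i sinα_i, with Δl_i = b_i / cosα_i.
Slice 1: Δl = 2.4/cos(-11.6°) = 2.450 m; N'_1 = 67·cos(-11.6°) − 14·2.450 = 31.3; c'Δl = 19.36; W sinα = -13.5
Slice 2: Δl = 1.9/cos(-3.6°) = 1.904 m; N'_2 = 141·cos(-3.6°) − 4·1.904 = 133.1; c'Δl = 15.04; W sinα = -8.9
Slice 3: Δl = 1.7/cos3.0° = 1.702 m; N'_3 = 163·cos3.0° − 14·1.702 = 138.9; c'Δl = 13.45; W sinα = 8.5
Slice 4: Δl = 2.7/cos11.2° = 2.752 m; N'_4 = 246·cos11.2° − 20·2.752 = 186.3; c'Δl = 21.74; W sinα = 47.8
Slice 5: Δl = 2.5/cos21.2° = 2.681 m; N'_5 = 194·cos21.2° − 20·2.681 = 127.2; c'Δl = 21.18; W sinα = 70.2
Slice 6: Δl = 3.0/cos32.6° = 3.561 m; N'_6 = 158·cos32.6° − 26·3.561 = 40.5; c'Δl = 28.13; W sinα = 85.1
Slice 7: Δl = 1.9/cos44.1° = 2.646 m; N'_7 = 34·cos44.1° − 3·2.646 = 16.5; c'Δl = 20.90; W sinα = 23.7
Σc'Δl = 139.8 kN/m; ΣN' = 673.9 kN/m; ΣW sinα = 212.9 kN/m
Resisting = 139.8 + 673.9·tan33.7° = 139.8 + 449.4 = 589.2 kN/m
FS = 589.2 / 212.9 = 2.767

FS = 2.77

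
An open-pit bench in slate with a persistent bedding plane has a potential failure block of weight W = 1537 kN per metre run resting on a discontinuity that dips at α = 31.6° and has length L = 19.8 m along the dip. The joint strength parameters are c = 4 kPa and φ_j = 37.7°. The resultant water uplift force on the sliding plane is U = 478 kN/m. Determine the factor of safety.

Resolving the block weight along and normal to the plane and applying the Mohr–Coulomb strength on the joint:
N' = W cosα − U = 1537·cos31.6° − 478 = 831.1 kN/m
Driving force T = W sinα = 1537·sin31.6° = 805.4 kN/m
Resisting force R = c·L + N'·tanφ_j = 4·19.8 + 831.1·tan37.7° = 79.2 + 642.4 = 721.6 kN/m
FS = R / T = 721.6 / 805.4 = 0.896

FS = 0.90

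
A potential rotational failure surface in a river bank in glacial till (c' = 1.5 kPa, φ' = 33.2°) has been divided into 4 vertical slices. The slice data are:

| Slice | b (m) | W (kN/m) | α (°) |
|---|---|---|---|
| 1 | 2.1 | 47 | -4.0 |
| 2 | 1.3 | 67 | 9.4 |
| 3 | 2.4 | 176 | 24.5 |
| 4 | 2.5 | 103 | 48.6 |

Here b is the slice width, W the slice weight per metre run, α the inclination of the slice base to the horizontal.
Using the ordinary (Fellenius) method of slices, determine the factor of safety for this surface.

Ordinary method of slices: FS = Σ[c'·Δl_i + (W_i cosα_i)·tanφ'] / Σ W_i sinα_i, with Δl_i = b_i / cosα_i.
Slice 1: Δl = 2.1/cos(-4.0°) = 2.105 m; N'_1 = 47·cos(-4.0°) = 46.9; c'Δl = 3.16; W sinα = -3.3
Slice 2: Δl = 1.3/cos9.4° = 1.318 m; N'_2 = 67·cos9.4° = 66.1; c'Δl = 1.98; W sinα = 10.9
Slice 3: Δl = 2.4/cos24.5° = 2.637 m; N'_3 = 176·cos24.5° = 160.2; c'Δl = 3.96; W sinα = 73.0
Slice 4: Δl = 2.5/cos48.6° = 3.780 m; N'_4 = 103·cos48.6° = 68.1; c'Δl = 5.67; W sinα = 77.3
Σc'Δl = 14.8 kN/m; ΣN' = 341.3 kN/m; ΣW sinα = 157.9 kN/m
Resisting = 14.8 + 341.3·tan33.2° = 14.8 + 223.3 = 238.1 kN/m
FS = 238.1 / 157.9 = 1.508

FS = 1.51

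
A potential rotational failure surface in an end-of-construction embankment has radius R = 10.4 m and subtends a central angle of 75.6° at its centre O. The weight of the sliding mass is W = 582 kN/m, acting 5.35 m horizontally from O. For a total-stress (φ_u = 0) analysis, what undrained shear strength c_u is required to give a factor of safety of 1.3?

c_u = 28.4 kPa

FS = c_u·L_a·R / (W·d), so c_u = FS·W·d / (L_a·R).
Arc length L_a = R·θ = 10.4·(75.6°·π/180) = 10.4·1.3195 = 13.72 m
c_u = 1.3·582·5.35 / (13.72·10.4) = 4047.8 / 142.71 = 28.36 kPa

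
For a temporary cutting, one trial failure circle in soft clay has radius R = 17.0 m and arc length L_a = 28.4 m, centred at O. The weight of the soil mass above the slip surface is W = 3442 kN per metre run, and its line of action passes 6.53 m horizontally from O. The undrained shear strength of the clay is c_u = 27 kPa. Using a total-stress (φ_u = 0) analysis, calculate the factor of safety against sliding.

FS = 0.58

Taking moments about the centre O, the resisting moment is provided by the undrained shear strength acting along the arc:
M_R = c_u·L_a·R = 27·28.40·17.0 = 13035.6 kN·m/m
M_D = W·d = 3442·6.53 = 22476.3 kN·m/m
FS = M_R / M_D = 13035.6 / 22476.3 = 0.580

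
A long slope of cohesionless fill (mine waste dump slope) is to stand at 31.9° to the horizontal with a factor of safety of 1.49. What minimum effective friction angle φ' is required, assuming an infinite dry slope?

FS = tanφ'/tanβ ⇒ tanφ' = FS · tanβ = 1.49 · tan31.9° = 0.9274
φ' = arctan(0.9274) = 42.84°

φ' = 42.8°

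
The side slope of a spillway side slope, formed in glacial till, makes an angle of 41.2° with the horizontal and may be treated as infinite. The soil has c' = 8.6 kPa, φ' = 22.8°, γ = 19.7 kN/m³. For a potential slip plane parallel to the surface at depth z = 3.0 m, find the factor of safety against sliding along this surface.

FS = 0.77

For an infinite slope with a slip plane parallel to the surface (no pore pressure): FS = [c' + γz cos²β tanφ'] / [γz sinβ cosβ].
γz = 19.7·3.0 = 59.10 kN/m²
Numerator = 8.6 + 59.10·cos²41.2°·tan22.8° = 8.6 + 59.10·0.5661·0.4204 = 22.665 kPa
Denominator = 59.10·sin41.2°·cos41.2° = 59.10·0.6587·0.7524 = 29.290 kPa
FS = 22.665 / 29.290 = 0.774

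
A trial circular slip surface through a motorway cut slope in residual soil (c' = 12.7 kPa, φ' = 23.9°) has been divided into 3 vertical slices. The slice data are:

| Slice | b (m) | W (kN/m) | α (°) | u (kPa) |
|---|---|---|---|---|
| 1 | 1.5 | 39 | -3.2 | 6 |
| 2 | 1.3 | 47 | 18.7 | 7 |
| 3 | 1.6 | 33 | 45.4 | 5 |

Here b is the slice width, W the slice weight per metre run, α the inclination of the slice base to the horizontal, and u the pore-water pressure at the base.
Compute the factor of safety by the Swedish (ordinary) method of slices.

FS = 2.73

Ordinary method of slices: FS = Σ[c'·Δl_i + (W_i cosα_i − u_i·Δl_i)·tanφ'] / Σ W_i sinα_i, with Δl_i = b_i / cosα_i.
Slice 1: Δl = 1.5/cos(-3.2°) = 1.502 m; N'_1 = 39·cos(-3.2°) − 6·1.502 = 29.9; c'Δl = 19.08; W sinα = -2.2
Slice 2: Δl = 1.3/cos18.7° = 1.372 m; N'_2 = 47·cos18.7° − 7·1.372 = 34.9; c'Δl = 17.43; W sinα = 15.1
Slice 3: Δl = 1.6/cos45.4° = 2.279 m; N'_3 = 33·cos45.4° − 5·2.279 = 11.8; c'Δl = 28.94; W sinα = 23.5
Σc'Δl = 65.4 kN/m; ΣN' = 76.6 kN/m; ΣW sinα = 36.4 kN/m
Resisting = 65.4 + 76.6·tan23.9° = 65.4 + 34.0 = 99.4 kN/m
FS = 99.4 / 36.4 = 2.732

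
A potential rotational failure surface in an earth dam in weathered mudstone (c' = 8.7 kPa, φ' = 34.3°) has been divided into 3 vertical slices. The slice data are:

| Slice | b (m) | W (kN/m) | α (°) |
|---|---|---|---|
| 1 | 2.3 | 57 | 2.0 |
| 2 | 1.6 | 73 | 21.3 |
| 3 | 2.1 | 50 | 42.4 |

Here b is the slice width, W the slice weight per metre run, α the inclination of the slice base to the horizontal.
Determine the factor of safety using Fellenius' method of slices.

Ordinary method of slices: FS = Σ[c'·Δl_i + (W_i cosα_i)·tanφ'] / Σ W_i sinα_i, with Δl_i = b_i / cosα_i.
Slice 1: Δl = 2.3/cos2.0° = 2.301 m; N'_1 = 57·cos2.0° = 57.0; c'Δl = 20.02; W sinα = 2.0
Slice 2: Δl = 1.6/cos21.3° = 1.717 m; N'_2 = 73·cos21.3° = 68.0; c'Δl = 14.94; W sinα = 26.5
Slice 3: Δl = 2.1/cos42.4° = 2.844 m; N'_3 = 50·cos42.4° = 36.9; c'Δl = 24.74; W sinα = 33.7
Σc'Δl = 59.7 kN/m; ΣN' = 161.9 kN/m; ΣW sinα = 62.2 kN/m
Resisting = 59.7 + 161.9·tan34.3° = 59.7 + 110.4 = 170.1 kN/m
FS = 170.1 / 62.2 = 2.734

FS = 2.73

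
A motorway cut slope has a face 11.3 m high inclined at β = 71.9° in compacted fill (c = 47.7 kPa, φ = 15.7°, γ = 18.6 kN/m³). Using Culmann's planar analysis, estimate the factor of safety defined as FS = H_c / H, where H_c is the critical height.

H_c = (4c/γ) · sinβ cosφ / [1 − cos(β − φ)]
    = (4·47.7/18.6) · sin71.9°·cos15.7° / [1 − cos56.2°]
    = 10.258 · 0.9151 / 0.4437 = 21.16 m
FS = H_c / H = 21.16 / 11.3 = 1.872

FS = 1.87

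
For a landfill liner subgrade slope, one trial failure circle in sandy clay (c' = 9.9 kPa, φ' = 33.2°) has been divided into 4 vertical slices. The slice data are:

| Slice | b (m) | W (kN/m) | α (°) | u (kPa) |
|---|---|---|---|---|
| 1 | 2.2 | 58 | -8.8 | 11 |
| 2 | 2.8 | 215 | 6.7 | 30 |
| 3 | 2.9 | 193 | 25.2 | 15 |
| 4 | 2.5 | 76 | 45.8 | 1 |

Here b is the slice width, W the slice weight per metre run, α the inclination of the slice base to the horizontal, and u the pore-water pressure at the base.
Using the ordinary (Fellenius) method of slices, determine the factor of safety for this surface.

Ordinary method of slices: FS = Σ[c'·Δl_i + (W_i cosα_i − u_i·Δl_i)·tanφ'] / Σ W_i sinα_i, with Δl_i = b_i / cosα_i.
Slice 1: Δl = 2.2/cos(-8.8°) = 2.226 m; N'_1 = 58·cos(-8.8°) − 11·2.226 = 32.8; c'Δl = 22.04; W sinα = -8.9
Slice 2: Δl = 2.8/cos6.7° = 2.819 m; N'_2 = 215·cos6.7° − 30·2.819 = 129.0; c'Δl = 27.91; W sinα = 25.1
Slice 3: Δl = 2.9/cos25.2° = 3.205 m; N'_3 = 193·cos25.2° − 15·3.205 = 126.6; c'Δl = 31.73; W sinα = 82.2
Slice 4: Δl = 2.5/cos45.8° = 3.586 m; N'_4 = 76·cos45.8° − 1·3.586 = 49.4; c'Δl = 35.50; W sinα = 54.5
Σc'Δl = 117.2 kN/m; ΣN' = 337.7 kN/m; ΣW sinα = 152.9 kN/m
Resisting = 117.2 + 337.7·tan33.2° = 117.2 + 221.0 = 338.2 kN/m
FS = 338.2 / 152.9 = 2.212

FS = 2.21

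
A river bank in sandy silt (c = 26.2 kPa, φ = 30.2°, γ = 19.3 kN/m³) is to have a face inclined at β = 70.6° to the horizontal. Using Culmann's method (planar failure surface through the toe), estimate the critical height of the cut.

H_c = 18.56 m

Culmann's analysis gives the critical failure plane at α_cr = (β + φ)/2 = (70.6 + 30.2)/2 = 50.4°, and the critical height
H_c = (4c/γ) · sinβ cosφ / [1 − cos(β − φ)]
    = (4·26.2/19.3) · sin70.6°·cos30.2° / [1 − cos(40.4°)]
    = 5.430 · 0.9432·0.8643 / [1 − 0.7615]
    = 5.430 · 0.8152 / 0.2385
    = 18.56 m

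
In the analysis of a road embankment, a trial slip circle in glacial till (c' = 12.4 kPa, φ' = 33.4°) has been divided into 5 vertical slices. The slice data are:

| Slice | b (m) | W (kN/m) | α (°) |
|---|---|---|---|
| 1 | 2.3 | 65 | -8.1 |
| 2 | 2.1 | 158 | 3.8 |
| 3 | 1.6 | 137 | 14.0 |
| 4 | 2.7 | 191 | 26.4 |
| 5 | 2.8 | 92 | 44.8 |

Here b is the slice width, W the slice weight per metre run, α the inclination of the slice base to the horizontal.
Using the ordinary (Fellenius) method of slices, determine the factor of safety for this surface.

Ordinary method of slices: FS = Σ[c'·Δl_i + (W_i cosα_i)·tanφ'] / Σ W_i sinα_i, with Δl_i = b_i / cosα_i.
Slice 1: Δl = 2.3/cos(-8.1°) = 2.323 m; N'_1 = 65·cos(-8.1°) = 64.4; c'Δl = 28.81; W sinα = -9.2
Slice 2: Δl = 2.1/cos3.8° = 2.105 m; N'_2 = 158·cos3.8° = 157.7; c'Δl = 26.10; W sinα = 10.5
Slice 3: Δl = 1.6/cos14.0° = 1.649 m; N'_3 = 137·cos14.0° = 132.9; c'Δl = 20.45; W sinα = 33.1
Slice 4: Δl = 2.7/cos26.4° = 3.014 m; N'_4 = 191·cos26.4° = 171.1; c'Δl = 37.38; W sinα = 84.9
Slice 5: Δl = 2.8/cos44.8° = 3.946 m; N'_5 = 92·cos44.8° = 65.3; c'Δl = 48.93; W sinα = 64.8
Σc'Δl = 161.7 kN/m; ΣN' = 591.3 kN/m; ΣW sinα = 184.2 kN/m
Resisting = 161.7 + 591.3·tan33.4° = 161.7 + 389.9 = 551.5 kN/m
FS = 551.5 / 184.2 = 2.994

FS = 2.99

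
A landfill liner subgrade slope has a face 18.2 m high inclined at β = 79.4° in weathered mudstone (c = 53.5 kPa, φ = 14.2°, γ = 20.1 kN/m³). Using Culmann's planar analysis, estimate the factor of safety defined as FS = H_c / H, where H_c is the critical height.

H_c = (4c/γ) · sinβ cosφ / [1 − cos(β − φ)]
    = (4·53.5/20.1) · sin79.4°·cos14.2° / [1 − cos65.2°]
    = 10.647 · 0.9529 / 0.5805 = 17.48 m
FS = H_c / H = 17.48 / 18.2 = 0.960

FS = 0.96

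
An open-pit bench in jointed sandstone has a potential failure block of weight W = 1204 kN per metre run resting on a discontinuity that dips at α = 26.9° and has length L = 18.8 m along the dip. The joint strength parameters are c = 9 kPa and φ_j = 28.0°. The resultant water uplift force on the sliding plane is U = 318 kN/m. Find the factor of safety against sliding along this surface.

Resolving the block weight along and normal to the plane and applying the Mohr–Coulomb strength on the joint:
N' = W cosα − U = 1204·cos26.9° − 318 = 755.7 kN/m
Driving force T = W sinα = 1204·sin26.9° = 544.7 kN/m
Resisting force R = c·L + N'·tanφ_j = 9·18.8 + 755.7·tan28.0° = 169.2 + 401.8 = 571.0 kN/m
FS = R / T = 571.0 / 544.7 = 1.048

FS = 1.05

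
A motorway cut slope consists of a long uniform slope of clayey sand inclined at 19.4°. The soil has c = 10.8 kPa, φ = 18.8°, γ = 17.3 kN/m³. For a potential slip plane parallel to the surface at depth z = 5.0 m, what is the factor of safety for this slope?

FS = 1.37

For an infinite slope with a slip plane parallel to the surface (no pore pressure): FS = [c + γz cos²β tanφ] / [γz sinβ cosβ].
γz = 17.3·5.0 = 86.50 kN/m²
Numerator = 10.8 + 86.50·cos²19.4°·tan18.8° = 10.8 + 86.50·0.8897·0.3404 = 36.998 kPa
Denominator = 86.50·sin19.4°·cos19.4° = 86.50·0.3322·0.9432 = 27.101 kPa
FS = 36.998 / 27.101 = 1.365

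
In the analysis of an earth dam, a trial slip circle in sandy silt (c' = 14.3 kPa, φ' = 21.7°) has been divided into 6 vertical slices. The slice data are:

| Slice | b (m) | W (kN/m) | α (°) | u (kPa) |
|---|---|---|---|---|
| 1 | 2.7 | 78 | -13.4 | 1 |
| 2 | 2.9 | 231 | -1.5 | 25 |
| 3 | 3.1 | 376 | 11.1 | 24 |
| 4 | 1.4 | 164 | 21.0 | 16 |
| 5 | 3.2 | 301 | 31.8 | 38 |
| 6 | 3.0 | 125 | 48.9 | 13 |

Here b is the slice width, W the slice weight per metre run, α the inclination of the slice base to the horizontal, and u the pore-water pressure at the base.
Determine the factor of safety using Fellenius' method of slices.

FS = 1.61

Ordinary method of slices: FS = Σ[c'·Δl_i + (W_i cosα_i − u_i·Δl_i)·tanφ'] / Σ W_i sinα_i, with Δl_i = b_i / cosα_i.
Slice 1: Δl = 2.7/cos(-13.4°) = 2.776 m; N'_1 = 78·cos(-13.4°) − 1·2.776 = 73.1; c'Δl = 39.69; W sinα = -18.1
Slice 2: Δl = 2.9/cos(-1.5°) = 2.901 m; N'_2 = 231·cos(-1.5°) − 25·2.901 = 158.4; c'Δl = 41.48; W sinα = -6.0
Slice 3: Δl = 3.1/cos11.1° = 3.159 m; N'_3 = 376·cos11.1° − 24·3.159 = 293.1; c'Δl = 45.18; W sinα = 72.4
Slice 4: Δl = 1.4/cos21.0° = 1.500 m; N'_4 = 164·cos21.0° − 16·1.500 = 129.1; c'Δl = 21.44; W sinα = 58.8
Slice 5: Δl = 3.2/cos31.8° = 3.765 m; N'_5 = 301·cos31.8° − 38·3.765 = 112.7; c'Δl = 53.84; W sinα = 158.6
Slice 6: Δl = 3.0/cos48.9° = 4.564 m; N'_6 = 125·cos48.9° − 13·4.564 = 22.8; c'Δl = 65.26; W sinα = 94.2
Σc'Δl = 266.9 kN/m; ΣN' = 789.3 kN/m; ΣW sinα = 359.8 kN/m
Resisting = 266.9 + 789.3·tan21.7° = 266.9 + 314.1 = 581.0 kN/m
FS = 581.0 / 359.8 = 1.615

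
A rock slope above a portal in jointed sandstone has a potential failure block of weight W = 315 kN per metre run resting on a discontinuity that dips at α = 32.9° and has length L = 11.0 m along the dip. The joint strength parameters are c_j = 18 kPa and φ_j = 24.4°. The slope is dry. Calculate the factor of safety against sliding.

FS = 1.86

Resolving the block weight along and normal to the plane and applying the Mohr–Coulomb strength on the joint:
N' = W cosα = 315·cos32.9° = 264.5 kN/m
Driving force T = W sinα = 315·sin32.9° = 171.1 kN/m
Resisting force R = c_j·L + N'·tanφ_j = 18·11.0 + 264.5·tan24.4° = 198.0 + 120.0 = 318.0 kN/m
FS = R / T = 318.0 / 171.1 = 1.858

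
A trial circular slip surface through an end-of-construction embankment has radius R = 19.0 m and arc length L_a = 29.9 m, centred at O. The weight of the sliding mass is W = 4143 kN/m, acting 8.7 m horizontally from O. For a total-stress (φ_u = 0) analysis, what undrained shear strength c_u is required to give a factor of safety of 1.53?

FS = c_u·L_a·R / (W·d), so c_u = FS·W·d / (L_a·R).
c_u = 1.53·4143·8.7 / (29.90·19.0) = 55147.5 / 568.10 = 97.07 kPa

c_u = 97.1 kPa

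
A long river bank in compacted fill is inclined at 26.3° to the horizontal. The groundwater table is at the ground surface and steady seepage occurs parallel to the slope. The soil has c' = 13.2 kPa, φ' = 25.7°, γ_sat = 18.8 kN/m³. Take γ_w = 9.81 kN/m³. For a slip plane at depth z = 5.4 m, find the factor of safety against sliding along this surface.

FS = 0.79

With seepage parallel to the slope and the water table at the surface, the effective normal stress on the slip plane uses the buoyant unit weight γ' = γ_sat − γ_w while the driving shear stress uses γ_sat:
FS = [c' + γ' z cos²β tanφ'] / [γ_sat z sinβ cosβ]
γ' = 18.8 − 9.81 = 8.99 kN/m³
Numerator = 13.2 + 8.99·5.4·cos²26.3°·tan25.7° = 13.2 + 8.99·5.4·0.8037·0.4813 = 31.977 kPa
Denominator = 18.8·5.4·sin26.3°·cos26.3° = 18.8·5.4·0.4431·0.8965 = 40.324 kPa
FS = 31.977 / 40.324 = 0.793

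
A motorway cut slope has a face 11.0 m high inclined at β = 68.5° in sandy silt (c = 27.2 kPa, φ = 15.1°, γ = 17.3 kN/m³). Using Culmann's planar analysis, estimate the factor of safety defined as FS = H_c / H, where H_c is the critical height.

FS = 1.27

H_c = (4c/γ) · sinβ cosφ / [1 − cos(β − φ)]
    = (4·27.2/17.3) · sin68.5°·cos15.1° / [1 − cos53.4°]
    = 6.289 · 0.8983 / 0.4038 = 13.99 m
FS = H_c / H = 13.99 / 11.0 = 1.272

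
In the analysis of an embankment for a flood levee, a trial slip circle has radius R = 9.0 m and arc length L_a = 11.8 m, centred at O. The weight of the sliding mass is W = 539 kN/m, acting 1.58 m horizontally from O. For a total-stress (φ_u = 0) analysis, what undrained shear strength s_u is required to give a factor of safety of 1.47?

s_u = 11.8 kPa

FS = s_u·L_a·R / (W·d), so s_u = FS·W·d / (L_a·R).
s_u = 1.47·539·1.58 / (11.80·9.0) = 1251.9 / 106.20 = 11.79 kPa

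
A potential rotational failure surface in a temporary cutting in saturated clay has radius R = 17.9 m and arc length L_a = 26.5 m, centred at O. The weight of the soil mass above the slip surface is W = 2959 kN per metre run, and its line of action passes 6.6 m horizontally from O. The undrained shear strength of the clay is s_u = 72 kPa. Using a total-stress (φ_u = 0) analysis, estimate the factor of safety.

Taking moments about the centre O, the resisting moment is provided by the undrained shear strength acting along the arc:
M_R = s_u·L_a·R = 72·26.50·17.9 = 34153.2 kN·m/m
M_D = W·d = 2959·6.6 = 19529.4 kN·m/m
FS = M_R / M_D = 34153.2 / 19529.4 = 1.749

FS = 1.75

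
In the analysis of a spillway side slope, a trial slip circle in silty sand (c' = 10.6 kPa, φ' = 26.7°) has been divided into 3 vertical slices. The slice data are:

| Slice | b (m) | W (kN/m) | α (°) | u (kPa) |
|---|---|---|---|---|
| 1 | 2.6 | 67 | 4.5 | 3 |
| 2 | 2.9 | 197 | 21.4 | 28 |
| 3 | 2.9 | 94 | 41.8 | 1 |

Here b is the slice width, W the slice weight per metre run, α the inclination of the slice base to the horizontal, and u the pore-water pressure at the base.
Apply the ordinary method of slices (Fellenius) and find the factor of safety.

Ordinary method of slices: FS = Σ[c'·Δl_i + (W_i cosα_i − u_i·Δl_i)·tanφ'] / Σ W_i sinα_i, with Δl_i = b_i / cosα_i.
Slice 1: Δl = 2.6/cos4.5° = 2.608 m; N'_1 = 67·cos4.5° − 3·2.608 = 59.0; c'Δl = 27.65; W sinα = 5.3
Slice 2: Δl = 2.9/cos21.4° = 3.115 m; N'_2 = 197·cos21.4° − 28·3.115 = 96.2; c'Δl = 33.02; W sinα = 71.9
Slice 3: Δl = 2.9/cos41.8° = 3.890 m; N'_3 = 94·cos41.8° − 1·3.890 = 66.2; c'Δl = 41.24; W sinα = 62.7
Σc'Δl = 101.9 kN/m; ΣN' = 221.4 kN/m; ΣW sinα = 139.8 kN/m
Resisting = 101.9 + 221.4·tan26.7° = 101.9 + 111.3 = 213.2 kN/m
FS = 213.2 / 139.8 = 1.525

FS = 1.53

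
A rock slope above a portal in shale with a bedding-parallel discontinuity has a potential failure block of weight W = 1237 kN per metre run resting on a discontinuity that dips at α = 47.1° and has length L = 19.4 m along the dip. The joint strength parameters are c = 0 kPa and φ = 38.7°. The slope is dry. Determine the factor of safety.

Resolving the block weight along and normal to the plane and applying the Mohr–Coulomb strength on the joint:
N' = W cosα = 1237·cos47.1° = 842.1 kN/m
Driving force T = W sinα = 1237·sin47.1° = 906.2 kN/m
Resisting force R = c·L + N'·tanφ = 0·19.4 + 842.1·tan38.7° = 0.0 + 674.6 = 674.6 kN/m
FS = R / T = 674.6 / 906.2 = 0.744

FS = 0.74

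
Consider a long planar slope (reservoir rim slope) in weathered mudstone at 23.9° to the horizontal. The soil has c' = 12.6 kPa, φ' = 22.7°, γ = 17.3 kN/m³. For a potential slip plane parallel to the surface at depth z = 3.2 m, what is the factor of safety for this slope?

FS = 1.56

For an infinite slope with a slip plane parallel to the surface (no pore pressure): FS = [c' + γz cos²β tanφ'] / [γz sinβ cosβ].
γz = 17.3·3.2 = 55.36 kN/m²
Numerator = 12.6 + 55.36·cos²23.9°·tan22.7° = 12.6 + 55.36·0.8359·0.4183 = 31.957 kPa
Denominator = 55.36·sin23.9°·cos23.9° = 55.36·0.4051·0.9143 = 20.505 kPa
FS = 31.957 / 20.505 = 1.558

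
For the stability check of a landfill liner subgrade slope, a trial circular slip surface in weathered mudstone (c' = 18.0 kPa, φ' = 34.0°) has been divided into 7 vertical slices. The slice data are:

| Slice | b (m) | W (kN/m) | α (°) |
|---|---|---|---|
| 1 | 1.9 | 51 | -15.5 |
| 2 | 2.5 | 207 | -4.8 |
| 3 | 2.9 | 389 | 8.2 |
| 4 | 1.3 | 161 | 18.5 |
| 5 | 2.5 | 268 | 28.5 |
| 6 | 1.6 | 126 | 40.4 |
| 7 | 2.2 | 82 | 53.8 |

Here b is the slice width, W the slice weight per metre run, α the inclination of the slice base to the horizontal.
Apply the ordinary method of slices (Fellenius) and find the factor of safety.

Ordinary method of slices: FS = Σ[c'·Δl_i + (W_i cosα_i)·tanφ'] / Σ W_i sinα_i, with Δl_i = b_i / cosα_i.
Slice 1: Δl = 1.9/cos(-15.5°) = 1.972 m; N'_1 = 51·cos(-15.5°) = 49.1; c'Δl = 35.49; W sinα = -13.6
Slice 2: Δl = 2.5/cos(-4.8°) = 2.509 m; N'_2 = 207·cos(-4.8°) = 206.3; c'Δl = 45.16; W sinα = -17.3
Slice 3: Δl = 2.9/cos8.2° = 2.930 m; N'_3 = 389·cos8.2° = 385.0; c'Δl = 52.74; W sinα = 55.5
Slice 4: Δl = 1.3/cos18.5° = 1.371 m; N'_4 = 161·cos18.5° = 152.7; c'Δl = 24.68; W sinα = 51.1
Slice 5: Δl = 2.5/cos28.5° = 2.845 m; N'_5 = 268·cos28.5° = 235.5; c'Δl = 51.21; W sinα = 127.9
Slice 6: Δl = 1.6/cos40.4° = 2.101 m; N'_6 = 126·cos40.4° = 96.0; c'Δl = 37.82; W sinα = 81.7
Slice 7: Δl = 2.2/cos53.8° = 3.725 m; N'_7 = 82·cos53.8° = 48.4; c'Δl = 67.05; W sinα = 66.2
Σc'Δl = 314.1 kN/m; ΣN' = 1173.0 kN/m; ΣW sinα = 351.3 kN/m
Resisting = 314.1 + 1173.0·tan34.0° = 314.1 + 791.2 = 1105.4 kN/m
FS = 1105.4 / 351.3 = 3.146

FS = 3.15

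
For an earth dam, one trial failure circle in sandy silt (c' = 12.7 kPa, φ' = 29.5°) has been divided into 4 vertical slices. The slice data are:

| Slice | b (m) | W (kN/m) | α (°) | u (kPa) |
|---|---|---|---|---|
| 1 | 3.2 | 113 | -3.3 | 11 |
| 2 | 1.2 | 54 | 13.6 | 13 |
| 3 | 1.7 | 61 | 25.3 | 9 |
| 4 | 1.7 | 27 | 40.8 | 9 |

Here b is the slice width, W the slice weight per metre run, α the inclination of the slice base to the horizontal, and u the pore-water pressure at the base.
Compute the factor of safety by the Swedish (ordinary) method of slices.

Ordinary method of slices: FS = Σ[c'·Δl_i + (W_i cosα_i − u_i·Δl_i)·tanφ'] / Σ W_i sinα_i, with Δl_i = b_i / cosα_i.
Slice 1: Δl = 3.2/cos(-3.3°) = 3.205 m; N'_1 = 113·cos(-3.3°) − 11·3.205 = 77.6; c'Δl = 40.71; W sinα = -6.5
Slice 2: Δl = 1.2/cos13.6° = 1.235 m; N'_2 = 54·cos13.6° − 13·1.235 = 36.4; c'Δl = 15.68; W sinα = 12.7
Slice 3: Δl = 1.7/cos25.3° = 1.880 m; N'_3 = 61·cos25.3° − 9·1.880 = 38.2; c'Δl = 23.88; W sinα = 26.1
Slice 4: Δl = 1.7/cos40.8° = 2.246 m; N'_4 = 27·cos40.8° − 9·2.246 = 0.2; c'Δl = 28.52; W sinα = 17.6
Σc'Δl = 108.8 kN/m; ΣN' = 152.4 kN/m; ΣW sinα = 49.9 kN/m
Resisting = 108.8 + 152.4·tan29.5° = 108.8 + 86.2 = 195.0 kN/m
FS = 195.0 / 49.9 = 3.908

FS = 3.91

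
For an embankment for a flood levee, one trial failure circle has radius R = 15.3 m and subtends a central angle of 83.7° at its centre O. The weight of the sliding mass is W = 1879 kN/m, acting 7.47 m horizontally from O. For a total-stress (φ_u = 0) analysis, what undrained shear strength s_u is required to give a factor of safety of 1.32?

s_u = 54.2 kPa

FS = s_u·L_a·R / (W·d), so s_u = FS·W·d / (L_a·R).
Arc length L_a = R·θ = 15.3·(83.7°·π/180) = 15.3·1.4608 = 22.35 m
s_u = 1.32·1879·7.47 / (22.35·15.3) = 18527.7 / 341.97 = 54.18 kPa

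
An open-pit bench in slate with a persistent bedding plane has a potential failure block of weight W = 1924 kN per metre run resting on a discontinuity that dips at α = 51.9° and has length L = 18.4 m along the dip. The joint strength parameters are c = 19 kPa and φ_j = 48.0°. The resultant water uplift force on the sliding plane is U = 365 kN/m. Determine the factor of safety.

Resolving the block weight along and normal to the plane and applying the Mohr–Coulomb strength on the joint:
N' = W cosα − U = 1924·cos51.9° − 365 = 822.2 kN/m
Driving force T = W sinα = 1924·sin51.9° = 1514.1 kN/m
Resisting force R = c·L + N'·tanφ_j = 19·18.4 + 822.2·tan48.0° = 349.6 + 913.1 = 1262.7 kN/m
FS = R / T = 1262.7 / 1514.1 = 0.834

FS = 0.83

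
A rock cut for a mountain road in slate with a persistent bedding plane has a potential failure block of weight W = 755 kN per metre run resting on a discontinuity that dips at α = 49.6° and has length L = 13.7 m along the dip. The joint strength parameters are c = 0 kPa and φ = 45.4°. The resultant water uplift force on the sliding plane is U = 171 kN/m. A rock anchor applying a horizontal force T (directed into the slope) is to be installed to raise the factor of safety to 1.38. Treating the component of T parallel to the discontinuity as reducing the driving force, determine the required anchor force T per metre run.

T = 282 kN/m

Resolving forces along and normal to the sliding plane, with the horizontal anchor force T adding T·sinα to the effective normal force and T·cosα acting up the plane against the driving force:
FS = [cL + (W cosα − U + T sinα) tanφ] / [W sinα − T cosα]
Without the anchor: N' = 318.3 kN/m, driving T_d = 575.0 kN/m, resisting R = 0·13.7 + 318.3·tan45.4° = 322.8 kN/m, FS = 0.56.
Setting FS = 1.38 and solving for T:
1.38·(575.0 − T cos49.6°) = 322.8 + T sin49.6°·tan45.4°
T·(sin49.6°·tan45.4° + 1.38·cos49.6°) = 1.38·575.0 − 322.8
T·(0.7615·1.0141 + 1.38·0.6481) = 793.4 − 322.8 = 470.6
T·1.6667 = 470.6
T = 282.4 kN/m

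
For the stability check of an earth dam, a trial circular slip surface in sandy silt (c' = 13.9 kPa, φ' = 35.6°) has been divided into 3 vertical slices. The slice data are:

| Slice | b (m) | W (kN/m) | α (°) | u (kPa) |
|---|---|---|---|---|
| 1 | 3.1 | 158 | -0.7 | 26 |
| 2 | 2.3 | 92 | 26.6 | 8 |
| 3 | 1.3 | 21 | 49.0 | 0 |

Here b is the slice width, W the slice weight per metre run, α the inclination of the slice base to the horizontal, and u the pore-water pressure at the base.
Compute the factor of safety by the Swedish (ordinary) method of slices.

Ordinary method of slices: FS = Σ[c'·Δl_i + (W_i cosα_i − u_i·Δl_i)·tanφ'] / Σ W_i sinα_i, with Δl_i = b_i / cosα_i.
Slice 1: Δl = 3.1/cos(-0.7°) = 3.100 m; N'_1 = 158·cos(-0.7°) − 26·3.100 = 77.4; c'Δl = 43.09; W sinα = -1.9
Slice 2: Δl = 2.3/cos26.6° = 2.572 m; N'_2 = 92·cos26.6° − 8·2.572 = 61.7; c'Δl = 35.75; W sinα = 41.2
Slice 3: Δl = 1.3/cos49.0° = 1.982 m; N'_3 = 21·cos49.0° − 0·1.982 = 13.8; c'Δl = 27.54; W sinα = 15.8
Σc'Δl = 106.4 kN/m; ΣN' = 152.8 kN/m; ΣW sinα = 55.1 kN/m
Resisting = 106.4 + 152.8·tan35.6° = 106.4 + 109.4 = 215.8 kN/m
FS = 215.8 / 55.1 = 3.916

FS = 3.92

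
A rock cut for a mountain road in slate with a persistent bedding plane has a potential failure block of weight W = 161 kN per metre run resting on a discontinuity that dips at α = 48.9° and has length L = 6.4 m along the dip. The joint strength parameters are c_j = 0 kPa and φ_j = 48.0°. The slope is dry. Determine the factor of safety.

Resolving the block weight along and normal to the plane and applying the Mohr–Coulomb strength on the joint:
N' = W cosα = 161·cos48.9° = 105.8 kN/m
Driving force T = W sinα = 161·sin48.9° = 121.3 kN/m
Resisting force R = c_j·L + N'·tanφ_j = 0·6.4 + 105.8·tan48.0° = 0.0 + 117.5 = 117.5 kN/m
FS = R / T = 117.5 / 121.3 = 0.969

FS = 0.97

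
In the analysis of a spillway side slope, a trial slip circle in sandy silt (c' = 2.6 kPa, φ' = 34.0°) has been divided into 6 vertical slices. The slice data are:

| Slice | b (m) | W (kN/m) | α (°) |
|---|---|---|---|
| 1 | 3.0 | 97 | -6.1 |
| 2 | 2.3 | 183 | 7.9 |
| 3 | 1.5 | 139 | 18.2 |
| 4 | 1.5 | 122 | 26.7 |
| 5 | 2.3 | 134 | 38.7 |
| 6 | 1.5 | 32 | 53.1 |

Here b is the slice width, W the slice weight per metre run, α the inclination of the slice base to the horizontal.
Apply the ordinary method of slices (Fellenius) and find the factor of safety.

Ordinary method of slices: FS = Σ[c'·Δl_i + (W_i cosα_i)·tanφ'] / Σ W_i sinα_i, with Δl_i = b_i / cosα_i.
Slice 1: Δl = 3.0/cos(-6.1°) = 3.017 m; N'_1 = 97·cos(-6.1°) = 96.5; c'Δl = 7.84; W sinα = -10.3
Slice 2: Δl = 2.3/cos7.9° = 2.322 m; N'_2 = 183·cos7.9° = 181.3; c'Δl = 6.04; W sinα = 25.2
Slice 3: Δl = 1.5/cos18.2° = 1.579 m; N'_3 = 139·cos18.2° = 132.0; c'Δl = 4.11; W sinα = 43.4
Slice 4: Δl = 1.5/cos26.7° = 1.679 m; N'_4 = 122·cos26.7° = 109.0; c'Δl = 4.37; W sinα = 54.8
Slice 5: Δl = 2.3/cos38.7° = 2.947 m; N'_5 = 134·cos38.7° = 104.6; c'Δl = 7.66; W sinα = 83.8
Slice 6: Δl = 1.5/cos53.1° = 2.498 m; N'_6 = 32·cos53.1° = 19.2; c'Δl = 6.50; W sinα = 25.6
Σc'Δl = 36.5 kN/m; ΣN' = 642.5 kN/m; ΣW sinα = 222.4 kN/m
Resisting = 36.5 + 642.5·tan34.0° = 36.5 + 433.4 = 469.9 kN/m
FS = 469.9 / 222.4 = 2.112

FS = 2.11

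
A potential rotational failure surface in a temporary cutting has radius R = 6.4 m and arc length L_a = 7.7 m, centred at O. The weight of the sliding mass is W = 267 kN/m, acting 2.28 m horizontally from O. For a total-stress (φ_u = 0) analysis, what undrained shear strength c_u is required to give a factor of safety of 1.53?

c_u = 18.9 kPa

FS = c_u·L_a·R / (W·d), so c_u = FS·W·d / (L_a·R).
c_u = 1.53·267·2.28 / (7.70·6.4) = 931.4 / 49.28 = 18.90 kPa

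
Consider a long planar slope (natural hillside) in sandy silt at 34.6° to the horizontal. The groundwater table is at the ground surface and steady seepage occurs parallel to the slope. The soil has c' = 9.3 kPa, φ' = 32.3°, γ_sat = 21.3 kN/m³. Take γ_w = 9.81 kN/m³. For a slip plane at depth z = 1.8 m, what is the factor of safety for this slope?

With seepage parallel to the slope and the water table at the surface, the effective normal stress on the slip plane uses the buoyant unit weight γ' = γ_sat − γ_w while the driving shear stress uses γ_sat:
FS = [c' + γ' z cos²β tanφ'] / [γ_sat z sinβ cosβ]
γ' = 21.3 − 9.81 = 11.49 kN/m³
Numerator = 9.3 + 11.49·1.8·cos²34.6°·tan32.3° = 9.3 + 11.49·1.8·0.6776·0.6322 = 18.159 kPa
Denominator = 21.3·1.8·sin34.6°·cos34.6° = 21.3·1.8·0.5678·0.8231 = 17.921 kPa
FS = 18.159 / 17.921 = 1.013

FS = 1.01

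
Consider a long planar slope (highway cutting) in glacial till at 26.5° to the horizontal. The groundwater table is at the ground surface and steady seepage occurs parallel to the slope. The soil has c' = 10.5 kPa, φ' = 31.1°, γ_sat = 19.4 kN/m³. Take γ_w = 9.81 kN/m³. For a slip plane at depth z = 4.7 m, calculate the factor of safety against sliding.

With seepage parallel to the slope and the water table at the surface, the effective normal stress on the slip plane uses the buoyant unit weight γ' = γ_sat − γ_w while the driving shear stress uses γ_sat:
FS = [c' + γ' z cos²β tanφ'] / [γ_sat z sinβ cosβ]
γ' = 19.4 − 9.81 = 9.59 kN/m³
Numerator = 10.5 + 9.59·4.7·cos²26.5°·tan31.1° = 10.5 + 9.59·4.7·0.8009·0.6032 = 32.276 kPa
Denominator = 19.4·4.7·sin26.5°·cos26.5° = 19.4·4.7·0.4462·0.8949 = 36.410 kPa
FS = 32.276 / 36.410 = 0.886

FS = 0.89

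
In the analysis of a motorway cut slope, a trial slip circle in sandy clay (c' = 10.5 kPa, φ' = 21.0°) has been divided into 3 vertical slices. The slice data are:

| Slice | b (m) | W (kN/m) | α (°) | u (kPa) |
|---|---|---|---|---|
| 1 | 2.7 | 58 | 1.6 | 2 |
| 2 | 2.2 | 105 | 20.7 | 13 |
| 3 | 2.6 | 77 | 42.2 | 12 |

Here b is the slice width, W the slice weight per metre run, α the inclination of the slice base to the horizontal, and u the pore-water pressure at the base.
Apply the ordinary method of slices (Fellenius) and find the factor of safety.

FS = 1.57

Ordinary method of slices: FS = Σ[c'·Δl_i + (W_i cosα_i − u_i·Δl_i)·tanφ'] / Σ W_i sinα_i, with Δl_i = b_i / cosα_i.
Slice 1: Δl = 2.7/cos1.6° = 2.701 m; N'_1 = 58·cos1.6° − 2·2.701 = 52.6; c'Δl = 28.36; W sinα = 1.6
Slice 2: Δl = 2.2/cos20.7° = 2.352 m; N'_2 = 105·cos20.7° − 13·2.352 = 67.6; c'Δl = 24.69; W sinα = 37.1
Slice 3: Δl = 2.6/cos42.2° = 3.510 m; N'_3 = 77·cos42.2° − 12·3.510 = 14.9; c'Δl = 36.85; W sinα = 51.7
Σc'Δl = 89.9 kN/m; ΣN' = 135.1 kN/m; ΣW sinα = 90.5 kN/m
Resisting = 89.9 + 135.1·tan21.0° = 89.9 + 51.9 = 141.8 kN/m
FS = 141.8 / 90.5 = 1.567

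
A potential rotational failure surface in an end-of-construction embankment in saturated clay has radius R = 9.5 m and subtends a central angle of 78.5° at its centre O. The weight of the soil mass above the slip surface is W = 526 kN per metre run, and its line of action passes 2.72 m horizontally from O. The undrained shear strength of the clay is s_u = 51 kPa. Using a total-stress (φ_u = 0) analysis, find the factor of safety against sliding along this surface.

Taking moments about the centre O, the resisting moment is provided by the undrained shear strength acting along the arc:
Arc length L_a = R·θ = 9.5·(78.5°·π/180) = 9.5·1.3701 = 13.02 m
M_R = s_u·L_a·R = 51·13.02·9.5 = 6306.2 kN·m/m
M_D = W·d = 526·2.72 = 1430.7 kN·m/m
FS = M_R / M_D = 6306.2 / 1430.7 = 4.408

FS = 4.41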